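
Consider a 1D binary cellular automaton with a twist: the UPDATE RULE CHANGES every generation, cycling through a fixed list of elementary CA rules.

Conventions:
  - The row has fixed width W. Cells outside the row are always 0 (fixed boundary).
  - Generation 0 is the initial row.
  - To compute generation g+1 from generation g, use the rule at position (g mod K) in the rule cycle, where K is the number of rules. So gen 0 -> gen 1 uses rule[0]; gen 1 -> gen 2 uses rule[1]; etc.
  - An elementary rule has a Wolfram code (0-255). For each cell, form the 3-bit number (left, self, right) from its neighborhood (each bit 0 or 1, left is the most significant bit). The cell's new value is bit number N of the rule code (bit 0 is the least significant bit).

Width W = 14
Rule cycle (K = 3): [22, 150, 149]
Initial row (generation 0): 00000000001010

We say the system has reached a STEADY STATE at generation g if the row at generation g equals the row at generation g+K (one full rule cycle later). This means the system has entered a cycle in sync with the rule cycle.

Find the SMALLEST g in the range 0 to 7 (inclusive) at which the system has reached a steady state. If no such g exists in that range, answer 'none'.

Answer: 4

Derivation:
Gen 0: 00000000001010
Gen 1 (rule 22): 00000000011011
Gen 2 (rule 150): 00000000100000
Gen 3 (rule 149): 11111110111111
Gen 4 (rule 22): 00000000000000
Gen 5 (rule 150): 00000000000000
Gen 6 (rule 149): 11111111111111
Gen 7 (rule 22): 00000000000000
Gen 8 (rule 150): 00000000000000
Gen 9 (rule 149): 11111111111111
Gen 10 (rule 22): 00000000000000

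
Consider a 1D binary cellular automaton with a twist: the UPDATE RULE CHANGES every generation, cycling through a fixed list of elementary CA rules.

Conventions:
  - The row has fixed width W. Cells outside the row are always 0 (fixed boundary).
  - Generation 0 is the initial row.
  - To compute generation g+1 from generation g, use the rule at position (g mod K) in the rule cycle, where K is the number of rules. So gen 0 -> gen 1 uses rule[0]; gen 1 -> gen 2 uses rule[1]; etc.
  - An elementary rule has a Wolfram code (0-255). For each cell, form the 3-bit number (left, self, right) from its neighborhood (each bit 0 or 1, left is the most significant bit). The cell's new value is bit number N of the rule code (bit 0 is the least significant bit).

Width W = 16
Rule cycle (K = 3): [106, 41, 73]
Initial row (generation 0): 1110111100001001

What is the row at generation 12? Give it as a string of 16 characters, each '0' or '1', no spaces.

Gen 0: 1110111100001001
Gen 1 (rule 106): 1011100100010010
Gen 2 (rule 41): 0110000001000000
Gen 3 (rule 73): 0110111100011111
Gen 4 (rule 106): 1111100100110001
Gen 5 (rule 41): 1000000000100100
Gen 6 (rule 73): 0011111110000001
Gen 7 (rule 106): 0110000010000010
Gen 8 (rule 41): 0100111000111000
Gen 9 (rule 73): 0000101010101011
Gen 10 (rule 106): 0001010101010111
Gen 11 (rule 41): 1100101010101100
Gen 12 (rule 73): 1100000000001101

Answer: 1100000000001101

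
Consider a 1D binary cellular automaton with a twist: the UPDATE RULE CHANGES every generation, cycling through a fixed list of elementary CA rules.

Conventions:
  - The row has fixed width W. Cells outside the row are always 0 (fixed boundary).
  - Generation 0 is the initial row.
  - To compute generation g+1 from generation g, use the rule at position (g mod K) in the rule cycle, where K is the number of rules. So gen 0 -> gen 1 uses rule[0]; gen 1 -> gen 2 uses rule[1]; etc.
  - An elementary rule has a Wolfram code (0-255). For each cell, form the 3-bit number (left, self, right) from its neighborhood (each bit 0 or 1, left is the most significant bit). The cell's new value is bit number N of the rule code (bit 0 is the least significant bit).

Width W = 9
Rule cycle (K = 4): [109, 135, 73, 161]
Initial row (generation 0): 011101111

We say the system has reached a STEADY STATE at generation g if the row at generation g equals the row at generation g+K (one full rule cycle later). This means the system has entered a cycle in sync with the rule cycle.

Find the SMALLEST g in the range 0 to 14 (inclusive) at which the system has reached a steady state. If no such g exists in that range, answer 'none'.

Gen 0: 011101111
Gen 1 (rule 109): 010111001
Gen 2 (rule 135): 110010011
Gen 3 (rule 73): 110000011
Gen 4 (rule 161): 000111000
Gen 5 (rule 109): 110101011
Gen 6 (rule 135): 000101000
Gen 7 (rule 73): 110000011
Gen 8 (rule 161): 000111000
Gen 9 (rule 109): 110101011
Gen 10 (rule 135): 000101000
Gen 11 (rule 73): 110000011
Gen 12 (rule 161): 000111000
Gen 13 (rule 109): 110101011
Gen 14 (rule 135): 000101000
Gen 15 (rule 73): 110000011
Gen 16 (rule 161): 000111000
Gen 17 (rule 109): 110101011
Gen 18 (rule 135): 000101000

Answer: 3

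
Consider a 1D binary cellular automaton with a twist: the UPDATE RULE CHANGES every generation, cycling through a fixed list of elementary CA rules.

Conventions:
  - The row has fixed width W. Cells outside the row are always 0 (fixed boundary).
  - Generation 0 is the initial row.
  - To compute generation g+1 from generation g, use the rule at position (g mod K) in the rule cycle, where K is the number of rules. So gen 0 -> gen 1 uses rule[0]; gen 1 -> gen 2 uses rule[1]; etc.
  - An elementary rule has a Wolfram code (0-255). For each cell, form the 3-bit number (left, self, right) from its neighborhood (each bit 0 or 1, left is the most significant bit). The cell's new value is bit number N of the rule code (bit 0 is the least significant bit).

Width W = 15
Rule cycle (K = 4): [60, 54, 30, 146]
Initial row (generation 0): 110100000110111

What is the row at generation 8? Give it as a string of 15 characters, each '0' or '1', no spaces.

Answer: 001001010111101

Derivation:
Gen 0: 110100000110111
Gen 1 (rule 60): 101110000101100
Gen 2 (rule 54): 110001001110010
Gen 3 (rule 30): 101011111001111
Gen 4 (rule 146): 000001110110110
Gen 5 (rule 60): 000001001101101
Gen 6 (rule 54): 000011110010011
Gen 7 (rule 30): 000110001111110
Gen 8 (rule 146): 001001010111101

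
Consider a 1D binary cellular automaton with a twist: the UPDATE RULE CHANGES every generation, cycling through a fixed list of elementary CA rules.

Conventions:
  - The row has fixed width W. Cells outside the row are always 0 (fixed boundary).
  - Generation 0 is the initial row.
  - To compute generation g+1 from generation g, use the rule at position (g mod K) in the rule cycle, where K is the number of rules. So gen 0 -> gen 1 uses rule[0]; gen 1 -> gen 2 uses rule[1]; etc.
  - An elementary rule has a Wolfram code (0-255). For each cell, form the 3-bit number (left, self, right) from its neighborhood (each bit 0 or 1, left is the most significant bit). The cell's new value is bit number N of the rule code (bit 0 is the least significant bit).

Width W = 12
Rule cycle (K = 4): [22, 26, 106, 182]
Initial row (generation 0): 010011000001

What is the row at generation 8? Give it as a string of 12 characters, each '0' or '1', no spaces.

Gen 0: 010011000001
Gen 1 (rule 22): 111100100011
Gen 2 (rule 26): 100011010110
Gen 3 (rule 106): 000111101110
Gen 4 (rule 182): 001011010101
Gen 5 (rule 22): 011000010101
Gen 6 (rule 26): 110100100000
Gen 7 (rule 106): 111001000000
Gen 8 (rule 182): 010111100000

Answer: 010111100000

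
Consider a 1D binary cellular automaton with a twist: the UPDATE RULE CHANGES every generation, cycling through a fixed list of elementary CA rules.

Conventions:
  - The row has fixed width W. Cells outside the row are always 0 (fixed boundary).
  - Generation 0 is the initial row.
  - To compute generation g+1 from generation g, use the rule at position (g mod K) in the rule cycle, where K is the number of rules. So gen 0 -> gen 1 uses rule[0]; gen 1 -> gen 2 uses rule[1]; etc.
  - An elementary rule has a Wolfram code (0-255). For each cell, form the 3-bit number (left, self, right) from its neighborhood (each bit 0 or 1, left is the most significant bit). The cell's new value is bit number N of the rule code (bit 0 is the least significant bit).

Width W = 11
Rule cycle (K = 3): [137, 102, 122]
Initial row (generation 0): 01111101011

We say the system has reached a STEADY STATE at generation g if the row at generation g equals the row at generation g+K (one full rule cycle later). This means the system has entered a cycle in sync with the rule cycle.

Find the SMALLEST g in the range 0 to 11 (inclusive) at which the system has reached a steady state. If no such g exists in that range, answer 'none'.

Gen 0: 01111101011
Gen 1 (rule 137): 01111000010
Gen 2 (rule 102): 10001000110
Gen 3 (rule 122): 01010101111
Gen 4 (rule 137): 00000001110
Gen 5 (rule 102): 00000010010
Gen 6 (rule 122): 00000101101
Gen 7 (rule 137): 11110001000
Gen 8 (rule 102): 00010011000
Gen 9 (rule 122): 00101111100
Gen 10 (rule 137): 10001111001
Gen 11 (rule 102): 10010001011
Gen 12 (rule 122): 01101010111
Gen 13 (rule 137): 01000000110
Gen 14 (rule 102): 11000001010

Answer: none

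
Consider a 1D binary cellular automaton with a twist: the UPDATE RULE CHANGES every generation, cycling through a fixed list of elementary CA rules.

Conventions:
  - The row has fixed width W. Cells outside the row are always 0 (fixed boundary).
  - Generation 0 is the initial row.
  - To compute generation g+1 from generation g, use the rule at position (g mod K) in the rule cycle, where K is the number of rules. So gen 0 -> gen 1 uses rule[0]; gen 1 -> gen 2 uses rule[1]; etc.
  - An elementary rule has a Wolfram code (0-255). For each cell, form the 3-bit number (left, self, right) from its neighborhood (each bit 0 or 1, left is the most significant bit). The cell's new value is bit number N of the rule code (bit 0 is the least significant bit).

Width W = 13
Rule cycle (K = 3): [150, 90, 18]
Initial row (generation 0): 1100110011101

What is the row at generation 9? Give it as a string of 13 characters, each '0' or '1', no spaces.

Gen 0: 1100110011101
Gen 1 (rule 150): 0011001101001
Gen 2 (rule 90): 0111111100110
Gen 3 (rule 18): 1000000011001
Gen 4 (rule 150): 1100000100111
Gen 5 (rule 90): 1110001011101
Gen 6 (rule 18): 0001010000000
Gen 7 (rule 150): 0011011000000
Gen 8 (rule 90): 0111011100000
Gen 9 (rule 18): 1000000010000

Answer: 1000000010000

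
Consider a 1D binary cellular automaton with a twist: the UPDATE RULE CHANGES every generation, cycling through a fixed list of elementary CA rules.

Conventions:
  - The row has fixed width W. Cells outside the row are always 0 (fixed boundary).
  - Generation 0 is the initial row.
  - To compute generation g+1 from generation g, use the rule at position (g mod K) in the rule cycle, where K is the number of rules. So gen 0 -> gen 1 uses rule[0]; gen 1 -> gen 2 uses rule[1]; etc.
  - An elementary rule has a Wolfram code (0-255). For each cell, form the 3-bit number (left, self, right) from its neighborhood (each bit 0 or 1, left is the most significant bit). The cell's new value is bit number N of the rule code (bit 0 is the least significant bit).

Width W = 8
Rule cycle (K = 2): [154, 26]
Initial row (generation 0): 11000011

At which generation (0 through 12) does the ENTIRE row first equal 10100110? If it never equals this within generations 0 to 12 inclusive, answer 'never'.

Answer: 1

Derivation:
Gen 0: 11000011
Gen 1 (rule 154): 10100110
Gen 2 (rule 26): 00011101
Gen 3 (rule 154): 00111000
Gen 4 (rule 26): 01100100
Gen 5 (rule 154): 11011010
Gen 6 (rule 26): 10010001
Gen 7 (rule 154): 01101010
Gen 8 (rule 26): 11000001
Gen 9 (rule 154): 10100010
Gen 10 (rule 26): 00010101
Gen 11 (rule 154): 00100000
Gen 12 (rule 26): 01010000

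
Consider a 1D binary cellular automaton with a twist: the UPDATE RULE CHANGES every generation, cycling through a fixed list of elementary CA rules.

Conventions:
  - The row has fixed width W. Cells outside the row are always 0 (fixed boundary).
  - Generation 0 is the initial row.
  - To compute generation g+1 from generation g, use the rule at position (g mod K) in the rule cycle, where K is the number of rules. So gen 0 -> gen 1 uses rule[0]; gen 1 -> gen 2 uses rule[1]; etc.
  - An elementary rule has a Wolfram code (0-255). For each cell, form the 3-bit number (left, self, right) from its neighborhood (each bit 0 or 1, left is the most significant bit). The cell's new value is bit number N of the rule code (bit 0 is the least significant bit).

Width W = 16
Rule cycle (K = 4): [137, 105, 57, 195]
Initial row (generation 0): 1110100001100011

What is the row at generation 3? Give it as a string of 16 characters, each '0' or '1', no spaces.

Answer: 1011011001110011

Derivation:
Gen 0: 1110100001100011
Gen 1 (rule 137): 1100001101001010
Gen 2 (rule 105): 1101101110000100
Gen 3 (rule 57): 1011011001110011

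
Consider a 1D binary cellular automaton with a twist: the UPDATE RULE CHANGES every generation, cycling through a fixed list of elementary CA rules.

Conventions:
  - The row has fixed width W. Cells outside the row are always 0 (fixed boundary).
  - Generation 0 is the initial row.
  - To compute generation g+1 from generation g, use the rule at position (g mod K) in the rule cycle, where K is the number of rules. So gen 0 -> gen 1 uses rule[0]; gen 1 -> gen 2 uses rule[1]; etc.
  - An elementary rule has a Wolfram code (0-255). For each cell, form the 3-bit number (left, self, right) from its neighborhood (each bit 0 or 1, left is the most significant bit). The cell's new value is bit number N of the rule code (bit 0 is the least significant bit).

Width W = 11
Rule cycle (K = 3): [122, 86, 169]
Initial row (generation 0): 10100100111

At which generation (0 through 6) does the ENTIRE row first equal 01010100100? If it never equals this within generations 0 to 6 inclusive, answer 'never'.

Gen 0: 10100100111
Gen 1 (rule 122): 01011011101
Gen 2 (rule 86): 11001000101
Gen 3 (rule 169): 10000010010
Gen 4 (rule 122): 01000101101
Gen 5 (rule 86): 11101100101
Gen 6 (rule 169): 11011000010

Answer: never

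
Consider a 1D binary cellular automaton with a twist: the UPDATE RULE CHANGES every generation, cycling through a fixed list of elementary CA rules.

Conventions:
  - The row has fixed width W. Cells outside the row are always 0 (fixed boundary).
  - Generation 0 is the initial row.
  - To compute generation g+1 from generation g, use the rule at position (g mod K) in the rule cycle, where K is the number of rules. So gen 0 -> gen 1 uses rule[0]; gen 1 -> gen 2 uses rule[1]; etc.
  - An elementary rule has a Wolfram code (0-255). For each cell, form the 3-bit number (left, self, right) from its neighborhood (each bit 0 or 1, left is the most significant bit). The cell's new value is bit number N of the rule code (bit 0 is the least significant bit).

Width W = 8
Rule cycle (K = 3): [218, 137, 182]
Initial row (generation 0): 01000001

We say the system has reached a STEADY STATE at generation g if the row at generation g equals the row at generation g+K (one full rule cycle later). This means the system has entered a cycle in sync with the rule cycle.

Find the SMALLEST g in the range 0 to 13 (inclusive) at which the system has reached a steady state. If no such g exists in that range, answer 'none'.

Answer: none

Derivation:
Gen 0: 01000001
Gen 1 (rule 218): 10100010
Gen 2 (rule 137): 00001000
Gen 3 (rule 182): 00011100
Gen 4 (rule 218): 00111110
Gen 5 (rule 137): 10111100
Gen 6 (rule 182): 11011010
Gen 7 (rule 218): 11011001
Gen 8 (rule 137): 10010000
Gen 9 (rule 182): 11111000
Gen 10 (rule 218): 11111100
Gen 11 (rule 137): 11111001
Gen 12 (rule 182): 01110111
Gen 13 (rule 218): 11110111
Gen 14 (rule 137): 11100110
Gen 15 (rule 182): 01011001
Gen 16 (rule 218): 10011110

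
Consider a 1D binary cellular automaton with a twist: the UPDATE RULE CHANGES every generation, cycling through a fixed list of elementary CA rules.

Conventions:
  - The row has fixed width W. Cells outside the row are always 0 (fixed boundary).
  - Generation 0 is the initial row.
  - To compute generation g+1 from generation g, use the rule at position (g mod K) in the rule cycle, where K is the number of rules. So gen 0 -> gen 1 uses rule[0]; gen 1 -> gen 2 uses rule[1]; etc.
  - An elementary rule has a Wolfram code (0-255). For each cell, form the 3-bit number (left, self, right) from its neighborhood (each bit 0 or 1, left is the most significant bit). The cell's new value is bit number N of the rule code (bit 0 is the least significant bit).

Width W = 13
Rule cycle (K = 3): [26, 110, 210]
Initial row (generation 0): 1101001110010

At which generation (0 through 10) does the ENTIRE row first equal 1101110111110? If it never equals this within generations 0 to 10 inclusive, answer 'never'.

Answer: never

Derivation:
Gen 0: 1101001110010
Gen 1 (rule 26): 1000111001101
Gen 2 (rule 110): 1001101011111
Gen 3 (rule 210): 0110100001111
Gen 4 (rule 26): 1100010011000
Gen 5 (rule 110): 1100110111000
Gen 6 (rule 210): 0111010011100
Gen 7 (rule 26): 1100001110010
Gen 8 (rule 110): 1100011010110
Gen 9 (rule 210): 0110101000011
Gen 10 (rule 26): 1100000100110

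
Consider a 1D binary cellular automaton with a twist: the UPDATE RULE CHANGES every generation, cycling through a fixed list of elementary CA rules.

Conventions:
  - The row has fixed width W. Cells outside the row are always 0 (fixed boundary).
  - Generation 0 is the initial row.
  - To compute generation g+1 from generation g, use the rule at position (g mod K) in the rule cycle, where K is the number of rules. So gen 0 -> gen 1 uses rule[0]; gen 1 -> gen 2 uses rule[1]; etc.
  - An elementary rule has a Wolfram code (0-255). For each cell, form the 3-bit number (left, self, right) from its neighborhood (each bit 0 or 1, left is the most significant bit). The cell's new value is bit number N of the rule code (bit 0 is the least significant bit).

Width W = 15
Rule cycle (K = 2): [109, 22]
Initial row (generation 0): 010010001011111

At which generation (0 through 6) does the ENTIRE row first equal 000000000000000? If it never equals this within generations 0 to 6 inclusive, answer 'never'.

Answer: 6

Derivation:
Gen 0: 010010001011111
Gen 1 (rule 109): 010010101110001
Gen 2 (rule 22): 111110100001011
Gen 3 (rule 109): 100011101101111
Gen 4 (rule 22): 110100000000000
Gen 5 (rule 109): 111101111111111
Gen 6 (rule 22): 000000000000000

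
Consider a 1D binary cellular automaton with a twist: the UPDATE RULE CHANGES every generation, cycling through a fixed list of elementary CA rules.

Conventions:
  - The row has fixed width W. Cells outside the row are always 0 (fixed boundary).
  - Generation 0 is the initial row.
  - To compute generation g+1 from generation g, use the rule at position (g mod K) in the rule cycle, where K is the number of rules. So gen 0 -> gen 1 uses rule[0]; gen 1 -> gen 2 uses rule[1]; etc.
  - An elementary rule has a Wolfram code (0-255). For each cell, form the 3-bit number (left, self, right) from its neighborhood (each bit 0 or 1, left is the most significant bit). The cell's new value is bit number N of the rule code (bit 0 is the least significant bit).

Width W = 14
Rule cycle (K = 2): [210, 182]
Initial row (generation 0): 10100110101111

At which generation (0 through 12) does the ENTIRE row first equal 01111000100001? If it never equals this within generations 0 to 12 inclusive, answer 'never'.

Gen 0: 10100110101111
Gen 1 (rule 210): 00011010000111
Gen 2 (rule 182): 00100111001010
Gen 3 (rule 210): 01011011110001
Gen 4 (rule 182): 11100101101011
Gen 5 (rule 210): 01111000100001
Gen 6 (rule 182): 10110101110011
Gen 7 (rule 210): 00010000111101
Gen 8 (rule 182): 00111001011011
Gen 9 (rule 210): 01011110001001
Gen 10 (rule 182): 11101101011111
Gen 11 (rule 210): 01100100001111
Gen 12 (rule 182): 10011110010110

Answer: 5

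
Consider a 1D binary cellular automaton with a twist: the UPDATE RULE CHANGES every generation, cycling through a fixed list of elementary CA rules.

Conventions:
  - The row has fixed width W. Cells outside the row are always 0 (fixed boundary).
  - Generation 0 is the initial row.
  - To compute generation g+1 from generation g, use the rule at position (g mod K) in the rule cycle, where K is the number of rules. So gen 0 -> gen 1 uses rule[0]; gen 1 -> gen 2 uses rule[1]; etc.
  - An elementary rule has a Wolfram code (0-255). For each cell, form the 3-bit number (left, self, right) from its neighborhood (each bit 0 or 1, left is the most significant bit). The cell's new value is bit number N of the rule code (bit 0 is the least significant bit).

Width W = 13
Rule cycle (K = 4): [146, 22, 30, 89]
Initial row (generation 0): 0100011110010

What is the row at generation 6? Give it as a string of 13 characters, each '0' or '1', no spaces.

Answer: 0011000001000

Derivation:
Gen 0: 0100011110010
Gen 1 (rule 146): 1010101101101
Gen 2 (rule 22): 1010100000001
Gen 3 (rule 30): 1010110000011
Gen 4 (rule 89): 0000111111011
Gen 5 (rule 146): 0001011110000
Gen 6 (rule 22): 0011000001000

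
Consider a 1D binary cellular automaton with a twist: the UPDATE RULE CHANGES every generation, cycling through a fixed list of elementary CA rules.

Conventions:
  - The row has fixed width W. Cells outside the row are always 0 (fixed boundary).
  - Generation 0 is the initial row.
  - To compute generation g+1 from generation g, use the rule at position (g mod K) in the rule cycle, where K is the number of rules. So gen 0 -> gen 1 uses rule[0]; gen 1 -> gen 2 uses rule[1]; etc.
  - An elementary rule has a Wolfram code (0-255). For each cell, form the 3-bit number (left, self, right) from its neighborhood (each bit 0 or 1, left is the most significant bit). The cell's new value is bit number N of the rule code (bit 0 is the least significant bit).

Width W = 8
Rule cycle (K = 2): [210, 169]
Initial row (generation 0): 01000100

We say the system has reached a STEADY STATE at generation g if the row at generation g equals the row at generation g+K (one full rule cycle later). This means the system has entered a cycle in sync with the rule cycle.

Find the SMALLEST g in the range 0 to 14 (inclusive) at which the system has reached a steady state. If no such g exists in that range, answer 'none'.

Answer: 7

Derivation:
Gen 0: 01000100
Gen 1 (rule 210): 10101010
Gen 2 (rule 169): 01010100
Gen 3 (rule 210): 10000010
Gen 4 (rule 169): 00111000
Gen 5 (rule 210): 01011100
Gen 6 (rule 169): 00111001
Gen 7 (rule 210): 01011110
Gen 8 (rule 169): 00111100
Gen 9 (rule 210): 01011110
Gen 10 (rule 169): 00111100
Gen 11 (rule 210): 01011110
Gen 12 (rule 169): 00111100
Gen 13 (rule 210): 01011110
Gen 14 (rule 169): 00111100
Gen 15 (rule 210): 01011110
Gen 16 (rule 169): 00111100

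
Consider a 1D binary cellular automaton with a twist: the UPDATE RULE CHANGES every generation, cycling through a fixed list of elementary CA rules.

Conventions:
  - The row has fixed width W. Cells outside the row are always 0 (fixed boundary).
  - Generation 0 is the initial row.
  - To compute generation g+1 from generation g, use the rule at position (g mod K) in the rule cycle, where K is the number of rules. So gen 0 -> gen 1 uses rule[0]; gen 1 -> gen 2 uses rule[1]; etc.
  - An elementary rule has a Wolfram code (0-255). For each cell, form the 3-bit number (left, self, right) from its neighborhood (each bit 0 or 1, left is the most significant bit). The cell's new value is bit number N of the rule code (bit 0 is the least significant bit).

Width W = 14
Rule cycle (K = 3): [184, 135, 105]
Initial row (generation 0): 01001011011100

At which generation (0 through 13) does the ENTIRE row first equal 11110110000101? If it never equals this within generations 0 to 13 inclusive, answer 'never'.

Answer: 8

Derivation:
Gen 0: 01001011011100
Gen 1 (rule 184): 00100110111010
Gen 2 (rule 135): 11101000010010
Gen 3 (rule 105): 10110011000000
Gen 4 (rule 184): 01101010100000
Gen 5 (rule 135): 10001010101111
Gen 6 (rule 105): 00100101011001
Gen 7 (rule 184): 00010010110100
Gen 8 (rule 135): 11110110000101
Gen 9 (rule 105): 10011110110010
Gen 10 (rule 184): 01011101101001
Gen 11 (rule 135): 11001000001011
Gen 12 (rule 105): 11000011100111
Gen 13 (rule 184): 10100011010110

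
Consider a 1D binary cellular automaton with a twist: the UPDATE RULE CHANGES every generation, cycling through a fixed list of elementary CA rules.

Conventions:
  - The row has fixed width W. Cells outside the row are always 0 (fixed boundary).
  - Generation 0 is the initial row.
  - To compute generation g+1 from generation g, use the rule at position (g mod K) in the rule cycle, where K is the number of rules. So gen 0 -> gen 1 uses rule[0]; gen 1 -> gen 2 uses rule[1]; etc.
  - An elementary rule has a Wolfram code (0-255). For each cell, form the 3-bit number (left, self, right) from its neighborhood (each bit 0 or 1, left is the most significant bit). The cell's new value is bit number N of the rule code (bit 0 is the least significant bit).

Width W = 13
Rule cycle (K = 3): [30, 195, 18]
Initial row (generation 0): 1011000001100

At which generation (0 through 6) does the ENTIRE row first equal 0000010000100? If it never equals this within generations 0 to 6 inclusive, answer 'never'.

Answer: 3

Derivation:
Gen 0: 1011000001100
Gen 1 (rule 30): 1010100011010
Gen 2 (rule 195): 0000001101000
Gen 3 (rule 18): 0000010000100
Gen 4 (rule 30): 0000111001110
Gen 5 (rule 195): 1111011010110
Gen 6 (rule 18): 0000000000001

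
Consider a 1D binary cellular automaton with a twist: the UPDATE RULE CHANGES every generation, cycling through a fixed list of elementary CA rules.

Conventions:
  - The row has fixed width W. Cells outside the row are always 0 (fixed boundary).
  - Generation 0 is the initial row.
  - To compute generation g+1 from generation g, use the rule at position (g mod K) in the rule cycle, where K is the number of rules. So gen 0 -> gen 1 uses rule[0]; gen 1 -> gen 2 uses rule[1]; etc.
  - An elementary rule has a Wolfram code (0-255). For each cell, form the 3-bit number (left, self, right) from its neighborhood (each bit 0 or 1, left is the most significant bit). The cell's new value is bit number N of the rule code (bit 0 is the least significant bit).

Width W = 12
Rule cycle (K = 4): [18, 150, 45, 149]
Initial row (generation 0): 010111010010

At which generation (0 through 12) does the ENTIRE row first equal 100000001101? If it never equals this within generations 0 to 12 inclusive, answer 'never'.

Gen 0: 010111010010
Gen 1 (rule 18): 100000001101
Gen 2 (rule 150): 110000010001
Gen 3 (rule 45): 100111010101
Gen 4 (rule 149): 110010010101
Gen 5 (rule 18): 001101100000
Gen 6 (rule 150): 010000010000
Gen 7 (rule 45): 010111010111
Gen 8 (rule 149): 010010010010
Gen 9 (rule 18): 101101101101
Gen 10 (rule 150): 100000000001
Gen 11 (rule 45): 101111111101
Gen 12 (rule 149): 100111111001

Answer: 1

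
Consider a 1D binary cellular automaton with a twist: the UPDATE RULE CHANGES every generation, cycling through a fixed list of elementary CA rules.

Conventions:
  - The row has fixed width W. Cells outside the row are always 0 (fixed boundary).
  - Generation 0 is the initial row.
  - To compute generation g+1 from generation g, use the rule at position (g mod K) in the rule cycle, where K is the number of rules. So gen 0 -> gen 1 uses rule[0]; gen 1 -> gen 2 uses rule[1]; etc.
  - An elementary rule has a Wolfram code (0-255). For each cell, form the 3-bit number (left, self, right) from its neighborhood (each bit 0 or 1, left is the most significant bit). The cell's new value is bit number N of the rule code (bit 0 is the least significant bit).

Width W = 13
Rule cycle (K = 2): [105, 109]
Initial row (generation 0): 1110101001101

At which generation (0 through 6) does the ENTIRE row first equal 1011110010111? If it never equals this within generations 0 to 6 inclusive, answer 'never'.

Gen 0: 1110101001101
Gen 1 (rule 105): 1011010001110
Gen 2 (rule 109): 1111110101010
Gen 3 (rule 105): 1000011010100
Gen 4 (rule 109): 1011011111101
Gen 5 (rule 105): 0111110000110
Gen 6 (rule 109): 0100010110110

Answer: never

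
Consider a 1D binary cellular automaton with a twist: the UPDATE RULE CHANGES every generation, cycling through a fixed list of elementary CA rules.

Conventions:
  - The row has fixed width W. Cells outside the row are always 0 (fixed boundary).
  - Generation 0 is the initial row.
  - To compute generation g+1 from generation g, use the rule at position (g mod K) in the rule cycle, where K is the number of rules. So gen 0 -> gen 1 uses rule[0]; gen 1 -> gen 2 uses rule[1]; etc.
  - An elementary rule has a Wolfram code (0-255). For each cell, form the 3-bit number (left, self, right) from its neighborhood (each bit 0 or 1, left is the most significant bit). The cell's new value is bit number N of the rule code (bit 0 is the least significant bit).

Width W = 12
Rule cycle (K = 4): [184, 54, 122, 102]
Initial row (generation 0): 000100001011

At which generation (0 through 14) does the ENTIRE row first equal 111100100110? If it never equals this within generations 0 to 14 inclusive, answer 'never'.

Gen 0: 000100001011
Gen 1 (rule 184): 000010000110
Gen 2 (rule 54): 000111001001
Gen 3 (rule 122): 001101110110
Gen 4 (rule 102): 010110011010
Gen 5 (rule 184): 001101010101
Gen 6 (rule 54): 010011111111
Gen 7 (rule 122): 101110000001
Gen 8 (rule 102): 110010000011
Gen 9 (rule 184): 101001000010
Gen 10 (rule 54): 111111100111
Gen 11 (rule 122): 100000111101
Gen 12 (rule 102): 100001000111
Gen 13 (rule 184): 010000100110
Gen 14 (rule 54): 111001111001

Answer: never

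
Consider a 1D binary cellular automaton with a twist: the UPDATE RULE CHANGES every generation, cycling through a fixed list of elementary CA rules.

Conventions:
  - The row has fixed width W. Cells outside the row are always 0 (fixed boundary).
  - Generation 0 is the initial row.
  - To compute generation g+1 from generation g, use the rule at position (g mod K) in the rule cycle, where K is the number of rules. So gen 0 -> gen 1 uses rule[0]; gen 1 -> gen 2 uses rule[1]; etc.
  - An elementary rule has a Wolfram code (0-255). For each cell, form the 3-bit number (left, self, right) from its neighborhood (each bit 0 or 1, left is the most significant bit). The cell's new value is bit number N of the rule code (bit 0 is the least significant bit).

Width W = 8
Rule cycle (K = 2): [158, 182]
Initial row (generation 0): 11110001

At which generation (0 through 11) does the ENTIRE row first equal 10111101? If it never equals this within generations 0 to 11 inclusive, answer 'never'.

Answer: 6

Derivation:
Gen 0: 11110001
Gen 1 (rule 158): 11101011
Gen 2 (rule 182): 01011100
Gen 3 (rule 158): 11011010
Gen 4 (rule 182): 00100111
Gen 5 (rule 158): 01111110
Gen 6 (rule 182): 10111101
Gen 7 (rule 158): 10111001
Gen 8 (rule 182): 11010111
Gen 9 (rule 158): 10010110
Gen 10 (rule 182): 11111001
Gen 11 (rule 158): 11110111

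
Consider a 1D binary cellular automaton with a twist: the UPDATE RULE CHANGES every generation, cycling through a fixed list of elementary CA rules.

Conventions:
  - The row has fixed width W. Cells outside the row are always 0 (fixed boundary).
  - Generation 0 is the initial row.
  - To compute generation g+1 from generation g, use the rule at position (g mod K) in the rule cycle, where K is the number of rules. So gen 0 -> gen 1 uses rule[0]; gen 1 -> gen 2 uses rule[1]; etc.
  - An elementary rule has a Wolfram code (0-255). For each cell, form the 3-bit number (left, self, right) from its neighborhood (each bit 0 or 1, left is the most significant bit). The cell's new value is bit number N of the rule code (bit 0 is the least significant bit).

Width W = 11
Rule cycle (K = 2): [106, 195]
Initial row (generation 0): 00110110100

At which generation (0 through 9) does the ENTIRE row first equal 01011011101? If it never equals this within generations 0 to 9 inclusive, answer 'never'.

Gen 0: 00110110100
Gen 1 (rule 106): 01111111000
Gen 2 (rule 195): 10111111011
Gen 3 (rule 106): 01100001111
Gen 4 (rule 195): 10101110111
Gen 5 (rule 106): 01011011101
Gen 6 (rule 195): 10001001100
Gen 7 (rule 106): 00010011100
Gen 8 (rule 195): 11100101101
Gen 9 (rule 106): 10101011110

Answer: 5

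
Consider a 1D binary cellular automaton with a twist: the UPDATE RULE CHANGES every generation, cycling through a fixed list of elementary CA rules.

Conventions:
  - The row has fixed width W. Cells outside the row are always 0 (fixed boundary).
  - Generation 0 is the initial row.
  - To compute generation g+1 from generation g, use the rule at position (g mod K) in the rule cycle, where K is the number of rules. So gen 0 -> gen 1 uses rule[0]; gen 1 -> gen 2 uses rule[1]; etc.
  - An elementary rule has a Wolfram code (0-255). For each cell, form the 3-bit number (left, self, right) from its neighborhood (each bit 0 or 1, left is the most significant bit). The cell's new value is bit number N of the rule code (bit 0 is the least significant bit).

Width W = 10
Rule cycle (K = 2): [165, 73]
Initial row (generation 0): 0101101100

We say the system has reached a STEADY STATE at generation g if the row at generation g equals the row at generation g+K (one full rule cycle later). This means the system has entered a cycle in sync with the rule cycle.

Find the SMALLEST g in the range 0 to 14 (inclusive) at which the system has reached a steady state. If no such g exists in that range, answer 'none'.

Gen 0: 0101101100
Gen 1 (rule 165): 0110010001
Gen 2 (rule 73): 0110000100
Gen 3 (rule 165): 0000110101
Gen 4 (rule 73): 1110110000
Gen 5 (rule 165): 0101000111
Gen 6 (rule 73): 0000010101
Gen 7 (rule 165): 1111011111
Gen 8 (rule 73): 1001010001
Gen 9 (rule 165): 1001110101
Gen 10 (rule 73): 0001010000
Gen 11 (rule 165): 1101110111
Gen 12 (rule 73): 1101010101
Gen 13 (rule 165): 0011111111
Gen 14 (rule 73): 1010000001
Gen 15 (rule 165): 1110111101
Gen 16 (rule 73): 1010100100

Answer: none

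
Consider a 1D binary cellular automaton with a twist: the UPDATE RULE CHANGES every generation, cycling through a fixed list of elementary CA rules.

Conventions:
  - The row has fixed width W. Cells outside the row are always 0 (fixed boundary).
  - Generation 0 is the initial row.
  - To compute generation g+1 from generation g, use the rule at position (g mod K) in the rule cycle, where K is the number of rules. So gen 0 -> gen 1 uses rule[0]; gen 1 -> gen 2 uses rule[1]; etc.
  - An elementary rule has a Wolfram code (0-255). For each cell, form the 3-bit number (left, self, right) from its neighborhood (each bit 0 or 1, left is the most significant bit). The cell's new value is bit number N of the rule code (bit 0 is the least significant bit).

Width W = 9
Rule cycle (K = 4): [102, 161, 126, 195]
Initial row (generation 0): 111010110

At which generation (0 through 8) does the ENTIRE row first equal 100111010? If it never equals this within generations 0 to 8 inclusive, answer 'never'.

Answer: never

Derivation:
Gen 0: 111010110
Gen 1 (rule 102): 001111010
Gen 2 (rule 161): 100110100
Gen 3 (rule 126): 111111110
Gen 4 (rule 195): 011111110
Gen 5 (rule 102): 100000010
Gen 6 (rule 161): 001111000
Gen 7 (rule 126): 011001100
Gen 8 (rule 195): 101010101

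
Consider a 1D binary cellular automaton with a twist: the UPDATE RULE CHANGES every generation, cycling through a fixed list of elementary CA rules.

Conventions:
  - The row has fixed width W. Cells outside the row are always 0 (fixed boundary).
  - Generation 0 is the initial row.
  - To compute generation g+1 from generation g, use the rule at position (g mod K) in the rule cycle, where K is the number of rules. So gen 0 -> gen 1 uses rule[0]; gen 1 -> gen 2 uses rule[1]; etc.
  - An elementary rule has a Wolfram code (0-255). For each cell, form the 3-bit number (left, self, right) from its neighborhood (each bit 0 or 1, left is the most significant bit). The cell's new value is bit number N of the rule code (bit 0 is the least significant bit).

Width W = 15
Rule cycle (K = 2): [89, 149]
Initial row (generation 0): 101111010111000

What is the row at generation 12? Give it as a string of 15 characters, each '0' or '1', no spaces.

Gen 0: 101111010111000
Gen 1 (rule 89): 001001000101111
Gen 2 (rule 149): 101101110100110
Gen 3 (rule 89): 001101010010111
Gen 4 (rule 149): 100001011010010
Gen 5 (rule 89): 011100011001001
Gen 6 (rule 149): 001011000101101
Gen 7 (rule 89): 100011110001100
Gen 8 (rule 149): 111001101100011
Gen 9 (rule 89): 101101101111011
Gen 10 (rule 149): 100000000110000
Gen 11 (rule 89): 011111110111111
Gen 12 (rule 149): 001111100011110

Answer: 001111100011110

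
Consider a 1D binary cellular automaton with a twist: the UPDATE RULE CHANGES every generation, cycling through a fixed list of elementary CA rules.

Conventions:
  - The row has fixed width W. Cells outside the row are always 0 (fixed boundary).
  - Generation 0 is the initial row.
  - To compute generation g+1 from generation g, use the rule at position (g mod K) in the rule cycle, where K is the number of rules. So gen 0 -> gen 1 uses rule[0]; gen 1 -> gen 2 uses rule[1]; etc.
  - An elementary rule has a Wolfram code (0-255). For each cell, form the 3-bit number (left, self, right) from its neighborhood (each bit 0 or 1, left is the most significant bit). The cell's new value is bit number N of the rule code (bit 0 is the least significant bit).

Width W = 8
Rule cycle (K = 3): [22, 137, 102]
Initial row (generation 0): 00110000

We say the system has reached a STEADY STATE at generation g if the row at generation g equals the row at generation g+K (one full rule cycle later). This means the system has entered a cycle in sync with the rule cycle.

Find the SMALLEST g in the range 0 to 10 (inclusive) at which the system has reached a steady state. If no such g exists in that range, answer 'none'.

Gen 0: 00110000
Gen 1 (rule 22): 01001000
Gen 2 (rule 137): 00000011
Gen 3 (rule 102): 00000101
Gen 4 (rule 22): 00001101
Gen 5 (rule 137): 11101000
Gen 6 (rule 102): 00111000
Gen 7 (rule 22): 01000100
Gen 8 (rule 137): 00010001
Gen 9 (rule 102): 00110011
Gen 10 (rule 22): 01001100
Gen 11 (rule 137): 00001001
Gen 12 (rule 102): 00011011
Gen 13 (rule 22): 00100000

Answer: none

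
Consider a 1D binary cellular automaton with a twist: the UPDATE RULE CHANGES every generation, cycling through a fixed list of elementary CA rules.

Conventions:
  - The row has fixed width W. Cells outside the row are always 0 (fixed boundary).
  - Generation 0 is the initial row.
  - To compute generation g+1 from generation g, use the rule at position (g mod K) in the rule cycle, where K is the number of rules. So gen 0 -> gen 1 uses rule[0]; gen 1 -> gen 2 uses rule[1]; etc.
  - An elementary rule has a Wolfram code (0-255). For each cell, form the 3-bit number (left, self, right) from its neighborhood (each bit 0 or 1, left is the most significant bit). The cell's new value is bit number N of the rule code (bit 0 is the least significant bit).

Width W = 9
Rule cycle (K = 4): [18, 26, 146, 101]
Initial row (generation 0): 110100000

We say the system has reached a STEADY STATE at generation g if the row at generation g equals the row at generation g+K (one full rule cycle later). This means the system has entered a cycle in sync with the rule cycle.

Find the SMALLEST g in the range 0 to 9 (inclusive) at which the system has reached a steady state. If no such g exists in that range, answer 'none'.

Gen 0: 110100000
Gen 1 (rule 18): 000010000
Gen 2 (rule 26): 000101000
Gen 3 (rule 146): 001000100
Gen 4 (rule 101): 101010101
Gen 5 (rule 18): 000000000
Gen 6 (rule 26): 000000000
Gen 7 (rule 146): 000000000
Gen 8 (rule 101): 111111111
Gen 9 (rule 18): 000000000
Gen 10 (rule 26): 000000000
Gen 11 (rule 146): 000000000
Gen 12 (rule 101): 111111111
Gen 13 (rule 18): 000000000

Answer: 5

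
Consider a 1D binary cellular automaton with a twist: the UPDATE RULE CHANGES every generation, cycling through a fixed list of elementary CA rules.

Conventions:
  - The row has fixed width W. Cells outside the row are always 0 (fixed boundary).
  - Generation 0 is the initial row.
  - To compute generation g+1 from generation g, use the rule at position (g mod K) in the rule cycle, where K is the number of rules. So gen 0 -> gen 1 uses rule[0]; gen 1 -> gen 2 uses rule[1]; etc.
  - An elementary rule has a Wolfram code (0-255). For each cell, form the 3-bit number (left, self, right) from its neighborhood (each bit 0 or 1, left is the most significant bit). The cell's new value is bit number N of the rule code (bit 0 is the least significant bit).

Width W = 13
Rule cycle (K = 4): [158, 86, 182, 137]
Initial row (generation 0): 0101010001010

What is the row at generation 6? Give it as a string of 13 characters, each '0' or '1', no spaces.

Answer: 0000000000101

Derivation:
Gen 0: 0101010001010
Gen 1 (rule 158): 1101011011011
Gen 2 (rule 86): 0101001001001
Gen 3 (rule 182): 1111111111111
Gen 4 (rule 137): 1111111111110
Gen 5 (rule 158): 1111111111101
Gen 6 (rule 86): 0000000000101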